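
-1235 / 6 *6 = -1235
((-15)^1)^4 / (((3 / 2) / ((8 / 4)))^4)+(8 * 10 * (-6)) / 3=159840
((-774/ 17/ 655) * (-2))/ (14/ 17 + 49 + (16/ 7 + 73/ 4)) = 43344/ 21936605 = 0.00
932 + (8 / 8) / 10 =9321 / 10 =932.10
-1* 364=-364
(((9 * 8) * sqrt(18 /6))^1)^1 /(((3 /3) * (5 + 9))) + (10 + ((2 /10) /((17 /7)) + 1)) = 36 * sqrt(3) /7 + 942 /85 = 19.99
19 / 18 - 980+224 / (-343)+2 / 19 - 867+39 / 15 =-154499731 / 83790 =-1843.89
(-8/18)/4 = -1/9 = -0.11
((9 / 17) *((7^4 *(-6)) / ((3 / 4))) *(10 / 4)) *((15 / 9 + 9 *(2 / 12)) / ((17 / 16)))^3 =-168637020160 / 250563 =-673032.41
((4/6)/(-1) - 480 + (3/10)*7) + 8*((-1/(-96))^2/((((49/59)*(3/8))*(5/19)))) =-10130075/21168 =-478.56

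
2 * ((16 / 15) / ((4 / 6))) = 16 / 5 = 3.20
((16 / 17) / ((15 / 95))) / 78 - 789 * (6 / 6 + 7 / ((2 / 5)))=-58064573 / 3978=-14596.42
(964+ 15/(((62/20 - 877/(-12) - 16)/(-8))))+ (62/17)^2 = 1017810040/1043579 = 975.31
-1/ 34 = -0.03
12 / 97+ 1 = 109 / 97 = 1.12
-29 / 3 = -9.67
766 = 766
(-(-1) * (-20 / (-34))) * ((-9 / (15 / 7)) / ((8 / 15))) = -315 / 68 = -4.63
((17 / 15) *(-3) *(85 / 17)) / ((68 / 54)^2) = -729 / 68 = -10.72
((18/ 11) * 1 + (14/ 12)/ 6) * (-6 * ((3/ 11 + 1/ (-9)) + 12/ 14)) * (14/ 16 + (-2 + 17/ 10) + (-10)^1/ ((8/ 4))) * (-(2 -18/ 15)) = -603983/ 15246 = -39.62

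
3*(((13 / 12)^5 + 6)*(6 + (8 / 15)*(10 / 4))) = 20507135 / 124416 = 164.83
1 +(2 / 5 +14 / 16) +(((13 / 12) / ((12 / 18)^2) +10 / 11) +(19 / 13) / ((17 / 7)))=1210327 / 194480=6.22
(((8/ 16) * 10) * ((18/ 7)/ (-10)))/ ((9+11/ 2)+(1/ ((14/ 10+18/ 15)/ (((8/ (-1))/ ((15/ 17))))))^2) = -27378/ 567707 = -0.05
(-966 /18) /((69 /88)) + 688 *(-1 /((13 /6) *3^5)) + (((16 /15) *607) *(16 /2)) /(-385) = -168658696 /2027025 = -83.21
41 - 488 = -447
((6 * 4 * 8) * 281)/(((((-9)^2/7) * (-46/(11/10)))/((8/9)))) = -2769536/27945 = -99.11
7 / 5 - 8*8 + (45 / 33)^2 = -36748 / 605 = -60.74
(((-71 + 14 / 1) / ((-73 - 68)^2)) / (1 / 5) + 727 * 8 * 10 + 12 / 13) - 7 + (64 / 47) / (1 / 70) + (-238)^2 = 9898166476 / 86151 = 114893.23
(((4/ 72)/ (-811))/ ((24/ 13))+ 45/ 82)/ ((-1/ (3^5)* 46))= -70941483/ 24472736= -2.90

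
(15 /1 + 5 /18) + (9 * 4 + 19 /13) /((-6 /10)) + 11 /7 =-74671 /1638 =-45.59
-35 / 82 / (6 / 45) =-525 / 164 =-3.20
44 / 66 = 2 / 3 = 0.67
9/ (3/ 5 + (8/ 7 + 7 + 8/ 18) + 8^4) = 2835/ 1293134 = 0.00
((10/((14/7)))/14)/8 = 5/112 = 0.04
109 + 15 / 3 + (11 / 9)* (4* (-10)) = 586 / 9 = 65.11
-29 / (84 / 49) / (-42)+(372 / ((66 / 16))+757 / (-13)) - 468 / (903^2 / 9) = 30175733587 / 932827896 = 32.35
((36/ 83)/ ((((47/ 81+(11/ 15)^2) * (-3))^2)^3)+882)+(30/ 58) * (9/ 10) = 71510946798427701897196413/ 81035372730786800140288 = 882.47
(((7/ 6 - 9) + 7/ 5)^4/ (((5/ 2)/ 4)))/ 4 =1387488001/ 2025000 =685.18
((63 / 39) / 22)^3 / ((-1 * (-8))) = 9261 / 187149248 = 0.00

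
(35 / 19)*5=175 / 19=9.21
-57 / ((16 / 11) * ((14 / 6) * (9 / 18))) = -1881 / 56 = -33.59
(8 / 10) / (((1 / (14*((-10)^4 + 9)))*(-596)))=-140126 / 745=-188.09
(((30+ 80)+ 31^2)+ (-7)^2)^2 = 1254400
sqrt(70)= 8.37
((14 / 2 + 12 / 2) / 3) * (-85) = -1105 / 3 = -368.33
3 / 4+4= 19 / 4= 4.75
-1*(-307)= 307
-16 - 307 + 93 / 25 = -7982 / 25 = -319.28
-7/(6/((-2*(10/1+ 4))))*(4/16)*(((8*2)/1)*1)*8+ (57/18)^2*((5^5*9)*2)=565107.83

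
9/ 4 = 2.25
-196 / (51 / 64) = -12544 / 51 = -245.96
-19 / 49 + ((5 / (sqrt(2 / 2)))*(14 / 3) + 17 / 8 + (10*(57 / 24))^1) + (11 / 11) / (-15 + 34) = 1092023 / 22344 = 48.87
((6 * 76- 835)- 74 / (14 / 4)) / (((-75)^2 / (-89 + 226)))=-383737 / 39375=-9.75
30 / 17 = 1.76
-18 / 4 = -9 / 2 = -4.50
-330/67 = -4.93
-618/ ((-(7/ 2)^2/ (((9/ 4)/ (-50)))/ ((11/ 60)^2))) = -0.08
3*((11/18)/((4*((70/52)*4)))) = 143/1680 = 0.09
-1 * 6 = -6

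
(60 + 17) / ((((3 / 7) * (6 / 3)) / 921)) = 165473 / 2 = 82736.50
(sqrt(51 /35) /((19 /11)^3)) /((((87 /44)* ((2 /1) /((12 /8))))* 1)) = 14641* sqrt(1785) /6961885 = 0.09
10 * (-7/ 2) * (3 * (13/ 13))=-105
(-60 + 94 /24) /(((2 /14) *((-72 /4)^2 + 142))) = -4711 /5592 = -0.84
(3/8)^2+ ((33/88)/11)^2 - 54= -208539/3872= -53.86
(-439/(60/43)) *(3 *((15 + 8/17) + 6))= -20265.01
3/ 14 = 0.21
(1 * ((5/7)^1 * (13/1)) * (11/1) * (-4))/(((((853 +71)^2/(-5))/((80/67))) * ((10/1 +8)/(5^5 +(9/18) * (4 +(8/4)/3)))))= 30491500/61428213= 0.50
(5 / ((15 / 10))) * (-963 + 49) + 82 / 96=-48733 / 16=-3045.81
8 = 8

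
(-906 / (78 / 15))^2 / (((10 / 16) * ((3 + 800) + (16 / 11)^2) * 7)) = 331070520 / 38415559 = 8.62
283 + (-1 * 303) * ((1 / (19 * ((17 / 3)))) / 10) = 282.72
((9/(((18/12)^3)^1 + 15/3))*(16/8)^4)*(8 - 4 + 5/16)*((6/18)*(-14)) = -23184/67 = -346.03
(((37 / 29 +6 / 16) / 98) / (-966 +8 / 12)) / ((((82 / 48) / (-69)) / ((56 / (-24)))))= -0.00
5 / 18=0.28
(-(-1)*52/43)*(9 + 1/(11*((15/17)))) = 78104/7095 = 11.01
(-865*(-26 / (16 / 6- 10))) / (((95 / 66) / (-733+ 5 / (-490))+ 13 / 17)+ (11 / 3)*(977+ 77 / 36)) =-296618495940 / 347310718669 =-0.85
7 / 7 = 1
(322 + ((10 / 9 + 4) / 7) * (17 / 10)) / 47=101821 / 14805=6.88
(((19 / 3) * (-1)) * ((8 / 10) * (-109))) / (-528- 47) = -8284 / 8625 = -0.96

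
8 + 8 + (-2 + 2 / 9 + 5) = 173 / 9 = 19.22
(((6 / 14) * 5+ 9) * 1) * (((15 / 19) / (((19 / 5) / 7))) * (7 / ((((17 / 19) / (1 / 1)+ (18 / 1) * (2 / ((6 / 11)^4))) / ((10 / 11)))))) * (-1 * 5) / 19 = -73710000 / 1107079061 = -0.07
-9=-9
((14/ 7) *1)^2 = 4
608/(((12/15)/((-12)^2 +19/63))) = 6909160/63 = 109669.21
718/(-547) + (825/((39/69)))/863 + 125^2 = 95889714708/6136793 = 15625.38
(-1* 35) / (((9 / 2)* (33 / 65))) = -4550 / 297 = -15.32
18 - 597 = -579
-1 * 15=-15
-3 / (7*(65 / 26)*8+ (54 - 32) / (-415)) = -1245 / 58078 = -0.02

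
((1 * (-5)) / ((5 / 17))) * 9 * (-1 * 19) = 2907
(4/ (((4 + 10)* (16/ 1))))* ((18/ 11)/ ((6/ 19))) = 57/ 616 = 0.09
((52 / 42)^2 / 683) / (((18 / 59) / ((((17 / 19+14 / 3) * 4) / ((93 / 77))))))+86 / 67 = 195182986318 / 137542327587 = 1.42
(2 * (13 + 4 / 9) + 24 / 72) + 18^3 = 52733 / 9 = 5859.22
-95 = -95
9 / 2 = 4.50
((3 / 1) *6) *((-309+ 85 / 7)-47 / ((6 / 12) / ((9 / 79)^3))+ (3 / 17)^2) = -5331567488022 / 997417897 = -5345.37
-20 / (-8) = 5 / 2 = 2.50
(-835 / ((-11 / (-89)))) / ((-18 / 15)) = 5629.92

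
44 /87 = 0.51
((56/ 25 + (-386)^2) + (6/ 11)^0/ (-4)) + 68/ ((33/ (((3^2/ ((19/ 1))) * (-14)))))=3113772391/ 20900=148984.32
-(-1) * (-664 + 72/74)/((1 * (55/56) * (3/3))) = -1373792/2035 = -675.08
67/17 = 3.94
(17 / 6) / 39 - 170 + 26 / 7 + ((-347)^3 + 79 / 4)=-136878059561 / 3276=-41782069.46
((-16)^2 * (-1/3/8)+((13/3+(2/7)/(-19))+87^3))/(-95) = -262740164/37905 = -6931.54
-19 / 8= -2.38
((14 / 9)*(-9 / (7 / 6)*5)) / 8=-15 / 2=-7.50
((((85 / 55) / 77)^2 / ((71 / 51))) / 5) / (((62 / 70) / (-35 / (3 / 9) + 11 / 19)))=-943296 / 138254963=-0.01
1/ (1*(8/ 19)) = 19/ 8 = 2.38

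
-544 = -544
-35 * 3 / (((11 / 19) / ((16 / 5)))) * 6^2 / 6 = -38304 / 11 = -3482.18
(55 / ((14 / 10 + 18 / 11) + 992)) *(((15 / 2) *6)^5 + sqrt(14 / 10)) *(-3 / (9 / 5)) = -930329296875 / 54727 - 3025 *sqrt(35) / 164181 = -16999457.36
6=6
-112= -112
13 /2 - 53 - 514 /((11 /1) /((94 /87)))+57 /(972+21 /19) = -1143365225 /11795982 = -96.93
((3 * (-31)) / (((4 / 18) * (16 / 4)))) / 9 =-93 / 8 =-11.62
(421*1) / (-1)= -421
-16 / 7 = -2.29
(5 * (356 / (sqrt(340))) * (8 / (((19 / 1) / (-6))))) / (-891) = 2848 * sqrt(85) / 95931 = 0.27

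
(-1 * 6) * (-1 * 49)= 294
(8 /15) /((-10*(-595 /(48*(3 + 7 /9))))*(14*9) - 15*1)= 64 /494325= 0.00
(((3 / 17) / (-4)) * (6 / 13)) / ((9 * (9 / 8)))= -4 / 1989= -0.00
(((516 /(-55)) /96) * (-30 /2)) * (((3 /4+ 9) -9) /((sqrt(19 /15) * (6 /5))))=0.81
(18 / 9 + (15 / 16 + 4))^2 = 12321 / 256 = 48.13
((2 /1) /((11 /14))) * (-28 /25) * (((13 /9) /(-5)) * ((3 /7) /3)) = 1456 /12375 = 0.12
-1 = -1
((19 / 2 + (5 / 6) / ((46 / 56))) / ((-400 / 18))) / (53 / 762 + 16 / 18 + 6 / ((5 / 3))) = -4975479 / 47934760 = -0.10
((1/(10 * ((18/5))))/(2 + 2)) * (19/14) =19/2016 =0.01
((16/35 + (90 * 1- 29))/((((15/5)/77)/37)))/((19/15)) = 875457/19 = 46076.68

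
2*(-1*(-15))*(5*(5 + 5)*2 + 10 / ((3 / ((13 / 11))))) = 34300 / 11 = 3118.18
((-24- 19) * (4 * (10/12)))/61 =-430/183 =-2.35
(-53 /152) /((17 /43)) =-2279 /2584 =-0.88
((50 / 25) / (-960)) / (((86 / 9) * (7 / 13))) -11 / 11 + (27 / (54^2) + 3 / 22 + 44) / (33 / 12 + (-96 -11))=-16985468191 / 11929135680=-1.42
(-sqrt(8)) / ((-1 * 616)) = sqrt(2) / 308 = 0.00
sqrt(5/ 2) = sqrt(10)/ 2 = 1.58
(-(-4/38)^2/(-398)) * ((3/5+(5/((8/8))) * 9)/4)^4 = 58482/124375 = 0.47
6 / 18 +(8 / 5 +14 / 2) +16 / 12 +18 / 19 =3196 / 285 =11.21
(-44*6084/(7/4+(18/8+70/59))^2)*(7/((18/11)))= -42571.73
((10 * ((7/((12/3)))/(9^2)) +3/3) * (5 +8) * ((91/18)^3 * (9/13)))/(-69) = -148453487/7243344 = -20.50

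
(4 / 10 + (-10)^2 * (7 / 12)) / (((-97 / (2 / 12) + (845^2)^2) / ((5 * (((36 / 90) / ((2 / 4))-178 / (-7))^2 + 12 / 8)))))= 496039121 / 1249087665105350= 0.00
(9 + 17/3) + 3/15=223/15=14.87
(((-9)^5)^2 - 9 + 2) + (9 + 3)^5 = 3487033226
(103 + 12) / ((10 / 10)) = 115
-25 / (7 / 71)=-1775 / 7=-253.57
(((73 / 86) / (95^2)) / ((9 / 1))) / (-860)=-73 / 6007401000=-0.00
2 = 2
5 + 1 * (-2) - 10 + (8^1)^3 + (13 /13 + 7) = 513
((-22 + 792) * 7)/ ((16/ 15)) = 40425/ 8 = 5053.12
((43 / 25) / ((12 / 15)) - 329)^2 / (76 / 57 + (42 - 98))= -128197107 / 65600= -1954.22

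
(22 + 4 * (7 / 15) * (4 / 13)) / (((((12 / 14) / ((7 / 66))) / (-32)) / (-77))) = 12079088 / 1755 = 6882.67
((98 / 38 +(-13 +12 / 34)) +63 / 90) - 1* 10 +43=76331 / 3230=23.63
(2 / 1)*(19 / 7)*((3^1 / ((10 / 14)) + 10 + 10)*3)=13794 / 35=394.11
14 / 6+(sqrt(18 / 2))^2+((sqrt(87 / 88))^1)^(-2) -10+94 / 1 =2794 / 29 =96.34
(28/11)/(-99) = -28/1089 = -0.03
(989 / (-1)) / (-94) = 989 / 94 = 10.52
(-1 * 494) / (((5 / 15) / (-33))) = 48906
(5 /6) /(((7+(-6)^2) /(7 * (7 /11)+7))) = 105 /473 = 0.22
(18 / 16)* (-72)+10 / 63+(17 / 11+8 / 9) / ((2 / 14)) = -14738 / 231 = -63.80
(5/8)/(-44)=-5/352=-0.01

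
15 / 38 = 0.39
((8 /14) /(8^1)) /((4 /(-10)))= -5 /28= -0.18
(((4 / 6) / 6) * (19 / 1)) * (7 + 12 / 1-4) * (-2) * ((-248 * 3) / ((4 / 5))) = 58900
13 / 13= 1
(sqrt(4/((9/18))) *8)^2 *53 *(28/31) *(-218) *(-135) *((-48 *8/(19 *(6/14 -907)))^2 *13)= 525092740053073920/112670193439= 4660440.57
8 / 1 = 8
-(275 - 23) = -252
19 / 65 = 0.29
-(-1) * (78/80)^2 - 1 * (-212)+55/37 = 12694677/59200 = 214.44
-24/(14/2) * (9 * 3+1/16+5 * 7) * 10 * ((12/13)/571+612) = -9666616680/7423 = -1302252.01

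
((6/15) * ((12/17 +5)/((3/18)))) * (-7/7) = -1164/85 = -13.69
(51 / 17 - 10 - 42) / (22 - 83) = 49 / 61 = 0.80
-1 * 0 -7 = -7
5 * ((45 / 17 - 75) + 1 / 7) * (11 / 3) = -1323.85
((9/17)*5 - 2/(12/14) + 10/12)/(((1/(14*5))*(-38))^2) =47775/12274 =3.89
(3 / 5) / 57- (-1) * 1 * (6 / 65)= 127 / 1235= 0.10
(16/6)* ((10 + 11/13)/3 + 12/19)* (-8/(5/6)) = -134272/1235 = -108.72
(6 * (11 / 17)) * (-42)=-2772 / 17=-163.06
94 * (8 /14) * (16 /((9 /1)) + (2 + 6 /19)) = 37600 /171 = 219.88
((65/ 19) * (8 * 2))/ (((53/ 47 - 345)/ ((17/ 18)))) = -207740/ 1381851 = -0.15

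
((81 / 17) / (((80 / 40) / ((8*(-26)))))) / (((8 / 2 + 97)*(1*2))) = -4212 / 1717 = -2.45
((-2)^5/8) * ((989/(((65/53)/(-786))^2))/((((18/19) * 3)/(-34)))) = 246384354836848/12675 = 19438607876.67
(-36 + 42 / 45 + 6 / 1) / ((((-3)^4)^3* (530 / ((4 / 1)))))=-872 / 2112477975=-0.00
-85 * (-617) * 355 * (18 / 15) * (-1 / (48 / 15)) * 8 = -55853925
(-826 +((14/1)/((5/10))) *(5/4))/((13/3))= -2373/13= -182.54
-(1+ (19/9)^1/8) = -91/72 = -1.26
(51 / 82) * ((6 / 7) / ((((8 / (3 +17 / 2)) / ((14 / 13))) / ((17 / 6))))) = 19941 / 8528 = 2.34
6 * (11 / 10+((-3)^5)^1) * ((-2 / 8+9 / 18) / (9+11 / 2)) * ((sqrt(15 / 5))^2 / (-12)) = 7257 / 1160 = 6.26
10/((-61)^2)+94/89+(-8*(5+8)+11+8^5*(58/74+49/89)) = 534632646871/12253253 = 43631.89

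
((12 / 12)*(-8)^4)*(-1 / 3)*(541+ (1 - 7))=-2191360 / 3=-730453.33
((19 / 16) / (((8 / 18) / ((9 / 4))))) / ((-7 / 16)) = -1539 / 112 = -13.74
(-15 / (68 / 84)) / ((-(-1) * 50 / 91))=-5733 / 170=-33.72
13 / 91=1 / 7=0.14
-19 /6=-3.17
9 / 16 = 0.56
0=0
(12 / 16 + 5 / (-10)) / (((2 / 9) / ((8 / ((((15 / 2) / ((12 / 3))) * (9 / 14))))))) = 112 / 15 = 7.47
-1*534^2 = -285156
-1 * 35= -35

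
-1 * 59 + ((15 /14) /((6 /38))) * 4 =-223 /7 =-31.86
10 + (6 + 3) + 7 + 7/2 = 59/2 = 29.50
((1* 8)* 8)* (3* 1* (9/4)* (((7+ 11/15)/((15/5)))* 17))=94656/5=18931.20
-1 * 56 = -56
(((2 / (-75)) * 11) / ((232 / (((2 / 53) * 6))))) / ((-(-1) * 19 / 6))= -0.00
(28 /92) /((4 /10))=35 /46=0.76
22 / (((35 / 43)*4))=473 / 70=6.76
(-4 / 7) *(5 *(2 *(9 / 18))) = -20 / 7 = -2.86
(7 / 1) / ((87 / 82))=574 / 87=6.60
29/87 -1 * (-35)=106/3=35.33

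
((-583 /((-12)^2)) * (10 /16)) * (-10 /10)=2.53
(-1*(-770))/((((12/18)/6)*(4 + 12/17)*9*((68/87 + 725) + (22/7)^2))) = 5580267/25088920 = 0.22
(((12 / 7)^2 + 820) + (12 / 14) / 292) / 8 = 5887325 / 57232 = 102.87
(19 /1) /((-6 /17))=-323 /6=-53.83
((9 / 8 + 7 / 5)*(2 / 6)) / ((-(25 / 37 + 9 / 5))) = -3737 / 10992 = -0.34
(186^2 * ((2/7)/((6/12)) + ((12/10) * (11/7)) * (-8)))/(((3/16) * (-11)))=93732096/385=243459.99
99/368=0.27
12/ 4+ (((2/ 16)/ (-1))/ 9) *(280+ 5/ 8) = -517/ 576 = -0.90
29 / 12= 2.42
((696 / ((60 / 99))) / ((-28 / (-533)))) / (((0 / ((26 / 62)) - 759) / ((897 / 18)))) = -1435.29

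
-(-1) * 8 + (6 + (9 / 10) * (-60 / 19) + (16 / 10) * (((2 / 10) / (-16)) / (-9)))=95419 / 8550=11.16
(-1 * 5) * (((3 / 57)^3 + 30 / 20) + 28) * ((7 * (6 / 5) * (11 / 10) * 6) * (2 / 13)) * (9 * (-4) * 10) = 40384125936 / 89167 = 452904.39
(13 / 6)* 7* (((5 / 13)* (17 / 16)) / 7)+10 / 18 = 415 / 288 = 1.44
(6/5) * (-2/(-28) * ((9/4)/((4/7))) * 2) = 27/40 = 0.68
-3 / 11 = -0.27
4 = 4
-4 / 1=-4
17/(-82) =-17/82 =-0.21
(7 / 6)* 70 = 245 / 3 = 81.67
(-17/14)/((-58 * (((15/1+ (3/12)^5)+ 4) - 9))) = 4352/2078923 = 0.00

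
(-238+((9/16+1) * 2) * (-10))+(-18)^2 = 219/4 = 54.75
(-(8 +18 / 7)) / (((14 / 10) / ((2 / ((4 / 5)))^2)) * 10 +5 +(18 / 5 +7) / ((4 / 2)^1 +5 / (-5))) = -925 / 1561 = -0.59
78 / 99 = 26 / 33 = 0.79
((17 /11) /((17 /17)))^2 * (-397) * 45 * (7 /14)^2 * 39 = -201356415 /484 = -416025.65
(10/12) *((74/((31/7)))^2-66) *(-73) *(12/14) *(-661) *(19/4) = 469629801715/13454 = 34906332.82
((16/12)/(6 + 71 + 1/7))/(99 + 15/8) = 56/326835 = 0.00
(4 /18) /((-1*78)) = -1 /351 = -0.00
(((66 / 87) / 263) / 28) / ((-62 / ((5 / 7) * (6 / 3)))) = -55 / 23170826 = -0.00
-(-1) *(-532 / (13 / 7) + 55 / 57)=-211553 / 741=-285.50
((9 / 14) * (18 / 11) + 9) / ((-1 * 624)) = -129 / 8008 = -0.02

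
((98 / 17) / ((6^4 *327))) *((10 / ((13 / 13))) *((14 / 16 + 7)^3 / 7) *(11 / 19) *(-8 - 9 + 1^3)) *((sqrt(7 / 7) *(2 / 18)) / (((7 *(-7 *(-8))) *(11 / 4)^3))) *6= -245 / 34080376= -0.00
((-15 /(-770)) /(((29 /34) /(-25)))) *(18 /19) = -22950 /42427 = -0.54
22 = 22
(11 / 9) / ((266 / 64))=352 / 1197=0.29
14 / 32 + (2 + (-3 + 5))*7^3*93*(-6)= -12249209 / 16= -765575.56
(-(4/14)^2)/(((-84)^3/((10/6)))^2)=-25/38730607985664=-0.00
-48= -48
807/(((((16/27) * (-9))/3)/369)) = -2680047/16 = -167502.94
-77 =-77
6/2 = 3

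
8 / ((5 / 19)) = 152 / 5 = 30.40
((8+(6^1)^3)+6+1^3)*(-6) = -1386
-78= -78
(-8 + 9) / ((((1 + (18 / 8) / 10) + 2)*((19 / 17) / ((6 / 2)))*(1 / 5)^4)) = 425000 / 817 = 520.20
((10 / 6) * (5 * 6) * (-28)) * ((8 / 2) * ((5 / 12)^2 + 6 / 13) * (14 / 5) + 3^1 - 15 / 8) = -1349495 / 117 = -11534.15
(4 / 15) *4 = 1.07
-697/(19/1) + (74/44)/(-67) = -1028081/28006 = -36.71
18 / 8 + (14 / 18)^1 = 3.03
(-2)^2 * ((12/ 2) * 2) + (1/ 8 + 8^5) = 262529/ 8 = 32816.12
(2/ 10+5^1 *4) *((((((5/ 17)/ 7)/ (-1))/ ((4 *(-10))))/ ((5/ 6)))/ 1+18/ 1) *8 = 8654286/ 2975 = 2909.00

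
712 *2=1424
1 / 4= 0.25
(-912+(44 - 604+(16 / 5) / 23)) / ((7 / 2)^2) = -677056 / 5635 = -120.15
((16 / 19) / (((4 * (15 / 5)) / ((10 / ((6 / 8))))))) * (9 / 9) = 160 / 171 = 0.94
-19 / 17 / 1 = -19 / 17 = -1.12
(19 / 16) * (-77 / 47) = -1463 / 752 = -1.95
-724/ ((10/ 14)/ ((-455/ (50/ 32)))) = 7379008/ 25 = 295160.32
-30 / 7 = -4.29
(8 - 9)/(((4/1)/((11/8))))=-11/32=-0.34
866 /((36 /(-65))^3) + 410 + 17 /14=-765238727 /163296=-4686.21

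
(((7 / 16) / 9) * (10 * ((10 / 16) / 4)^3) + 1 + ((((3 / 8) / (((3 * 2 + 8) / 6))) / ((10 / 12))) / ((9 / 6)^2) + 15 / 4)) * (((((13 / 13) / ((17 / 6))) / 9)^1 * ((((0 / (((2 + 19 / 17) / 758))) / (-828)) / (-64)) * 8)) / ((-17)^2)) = 0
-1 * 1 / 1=-1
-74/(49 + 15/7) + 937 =167464/179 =935.55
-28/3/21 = -4/9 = -0.44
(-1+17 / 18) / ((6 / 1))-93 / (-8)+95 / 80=5531 / 432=12.80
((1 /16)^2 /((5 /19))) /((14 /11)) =209 /17920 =0.01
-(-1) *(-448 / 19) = -448 / 19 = -23.58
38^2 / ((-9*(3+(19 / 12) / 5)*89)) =-28880 / 53133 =-0.54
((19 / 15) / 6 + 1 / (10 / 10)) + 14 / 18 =179 / 90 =1.99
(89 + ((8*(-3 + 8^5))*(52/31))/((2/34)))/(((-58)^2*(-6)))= -231716839/625704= -370.33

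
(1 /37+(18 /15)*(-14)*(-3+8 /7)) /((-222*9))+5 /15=117433 /369630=0.32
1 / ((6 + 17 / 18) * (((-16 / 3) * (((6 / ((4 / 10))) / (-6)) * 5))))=27 / 12500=0.00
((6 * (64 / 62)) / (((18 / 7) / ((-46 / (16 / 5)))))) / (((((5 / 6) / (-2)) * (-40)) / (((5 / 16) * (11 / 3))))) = -2.38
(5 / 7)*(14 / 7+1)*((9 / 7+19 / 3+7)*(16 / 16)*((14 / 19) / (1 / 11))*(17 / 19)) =574090 / 2527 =227.18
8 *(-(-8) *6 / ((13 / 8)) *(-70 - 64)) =-31665.23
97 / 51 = 1.90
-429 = -429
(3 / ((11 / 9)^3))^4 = 7.29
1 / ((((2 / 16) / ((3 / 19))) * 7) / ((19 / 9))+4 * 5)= 8 / 181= 0.04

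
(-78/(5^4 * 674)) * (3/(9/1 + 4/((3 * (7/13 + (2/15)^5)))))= -69108533/1427730198125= -0.00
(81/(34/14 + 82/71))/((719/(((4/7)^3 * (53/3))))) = 6502464/62746411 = 0.10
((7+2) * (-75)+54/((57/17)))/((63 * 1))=-1391/133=-10.46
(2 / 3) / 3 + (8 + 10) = 164 / 9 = 18.22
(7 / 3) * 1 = 7 / 3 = 2.33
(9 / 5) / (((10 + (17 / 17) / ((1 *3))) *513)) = 1 / 2945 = 0.00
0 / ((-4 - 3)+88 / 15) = 0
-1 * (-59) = 59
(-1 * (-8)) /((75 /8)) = 64 /75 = 0.85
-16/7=-2.29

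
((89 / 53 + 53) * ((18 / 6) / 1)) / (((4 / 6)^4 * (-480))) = -117369 / 67840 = -1.73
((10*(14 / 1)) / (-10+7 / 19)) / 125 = -532 / 4575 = -0.12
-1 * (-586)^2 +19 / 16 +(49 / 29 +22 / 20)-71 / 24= -2390029069 / 6960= -343394.98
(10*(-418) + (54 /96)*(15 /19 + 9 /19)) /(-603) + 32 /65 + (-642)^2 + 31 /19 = 613894669423 /1489410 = 412173.05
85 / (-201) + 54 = 10769 / 201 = 53.58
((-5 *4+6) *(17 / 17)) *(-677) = 9478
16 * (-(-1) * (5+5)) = 160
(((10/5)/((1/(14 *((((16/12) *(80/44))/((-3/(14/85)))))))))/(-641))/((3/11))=6272/294219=0.02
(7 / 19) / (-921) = -7 / 17499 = -0.00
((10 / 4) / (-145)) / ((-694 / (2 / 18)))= 1 / 362268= 0.00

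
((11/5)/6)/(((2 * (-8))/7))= -77/480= -0.16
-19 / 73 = -0.26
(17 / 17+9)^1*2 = 20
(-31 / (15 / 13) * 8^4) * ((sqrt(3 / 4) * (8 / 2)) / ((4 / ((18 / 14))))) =-2476032 * sqrt(3) / 35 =-122531.81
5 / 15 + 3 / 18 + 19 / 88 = 63 / 88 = 0.72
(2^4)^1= 16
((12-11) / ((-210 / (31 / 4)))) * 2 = -31 / 420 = -0.07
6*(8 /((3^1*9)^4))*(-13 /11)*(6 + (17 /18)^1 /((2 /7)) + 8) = -32396 /17537553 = -0.00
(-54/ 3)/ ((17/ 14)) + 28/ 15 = -3304/ 255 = -12.96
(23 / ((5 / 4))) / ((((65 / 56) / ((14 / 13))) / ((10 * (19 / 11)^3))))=989451904 / 1124695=879.75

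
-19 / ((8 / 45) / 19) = -16245 / 8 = -2030.62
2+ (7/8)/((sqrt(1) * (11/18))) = 151/44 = 3.43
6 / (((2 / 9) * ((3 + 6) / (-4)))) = -12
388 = 388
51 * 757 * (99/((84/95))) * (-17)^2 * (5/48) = 58297535175/448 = 130128426.73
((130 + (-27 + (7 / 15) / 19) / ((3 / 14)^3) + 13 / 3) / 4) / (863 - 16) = -0.77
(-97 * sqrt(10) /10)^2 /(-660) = -9409 /6600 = -1.43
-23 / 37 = -0.62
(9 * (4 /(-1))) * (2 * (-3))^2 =-1296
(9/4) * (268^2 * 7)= 1131228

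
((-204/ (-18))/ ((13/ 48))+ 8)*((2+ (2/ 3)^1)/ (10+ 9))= 1728/ 247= 7.00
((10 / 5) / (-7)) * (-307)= 614 / 7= 87.71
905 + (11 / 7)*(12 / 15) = 31719 / 35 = 906.26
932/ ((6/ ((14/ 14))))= 155.33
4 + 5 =9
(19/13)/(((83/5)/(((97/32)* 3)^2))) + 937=1043332247/1104896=944.28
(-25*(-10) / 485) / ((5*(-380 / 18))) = -9 / 1843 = -0.00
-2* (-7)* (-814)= -11396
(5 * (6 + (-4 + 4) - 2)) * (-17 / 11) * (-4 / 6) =680 / 33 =20.61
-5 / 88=-0.06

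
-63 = -63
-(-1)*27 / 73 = 27 / 73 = 0.37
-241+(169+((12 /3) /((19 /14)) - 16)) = -1616 /19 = -85.05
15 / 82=0.18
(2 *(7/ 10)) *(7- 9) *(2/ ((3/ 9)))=-84/ 5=-16.80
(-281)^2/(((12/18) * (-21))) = -78961/14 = -5640.07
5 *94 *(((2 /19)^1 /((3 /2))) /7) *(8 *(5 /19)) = 9.92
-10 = -10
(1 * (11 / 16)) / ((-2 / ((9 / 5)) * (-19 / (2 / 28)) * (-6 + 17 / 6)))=-297 / 404320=-0.00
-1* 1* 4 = -4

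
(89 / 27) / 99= 89 / 2673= 0.03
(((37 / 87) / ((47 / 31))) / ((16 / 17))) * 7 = 136493 / 65424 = 2.09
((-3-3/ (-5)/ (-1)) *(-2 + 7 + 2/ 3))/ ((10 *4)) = -51/ 100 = -0.51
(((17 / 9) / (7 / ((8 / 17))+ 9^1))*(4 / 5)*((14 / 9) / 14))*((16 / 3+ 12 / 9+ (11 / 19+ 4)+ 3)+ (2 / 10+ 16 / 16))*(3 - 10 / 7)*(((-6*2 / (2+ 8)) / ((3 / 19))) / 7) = -52683136 / 284279625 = -0.19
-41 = -41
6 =6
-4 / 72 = -1 / 18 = -0.06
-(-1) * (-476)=-476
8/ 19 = 0.42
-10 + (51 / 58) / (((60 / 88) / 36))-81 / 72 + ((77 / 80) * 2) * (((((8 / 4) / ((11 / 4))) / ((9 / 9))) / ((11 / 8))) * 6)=528413 / 12760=41.41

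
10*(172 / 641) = 1720 / 641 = 2.68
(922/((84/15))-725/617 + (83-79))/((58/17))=24591979/501004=49.09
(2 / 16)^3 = 1 / 512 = 0.00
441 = 441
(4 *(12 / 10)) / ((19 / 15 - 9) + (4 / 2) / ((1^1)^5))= -36 / 43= -0.84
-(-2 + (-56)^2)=-3134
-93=-93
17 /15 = 1.13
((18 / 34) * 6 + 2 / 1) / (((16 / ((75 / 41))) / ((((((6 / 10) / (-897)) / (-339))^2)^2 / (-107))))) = -11 / 131204536541459429633845650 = -0.00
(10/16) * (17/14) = 85/112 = 0.76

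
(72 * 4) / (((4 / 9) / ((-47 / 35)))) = -870.17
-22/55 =-2/5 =-0.40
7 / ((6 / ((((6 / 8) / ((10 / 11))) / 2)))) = 77 / 160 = 0.48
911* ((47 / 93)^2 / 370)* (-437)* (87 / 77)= -25503132527 / 82136670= -310.50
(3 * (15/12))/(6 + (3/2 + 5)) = 3/10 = 0.30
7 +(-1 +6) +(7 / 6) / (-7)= 71 / 6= 11.83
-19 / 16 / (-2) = 19 / 32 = 0.59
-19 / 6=-3.17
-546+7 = -539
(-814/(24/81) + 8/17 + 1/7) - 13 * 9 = -1363091/476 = -2863.64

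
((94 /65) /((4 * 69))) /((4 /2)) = 47 /17940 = 0.00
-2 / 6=-1 / 3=-0.33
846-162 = 684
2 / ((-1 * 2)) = -1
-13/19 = -0.68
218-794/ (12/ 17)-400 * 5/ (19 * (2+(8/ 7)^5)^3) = -3787134737020051609/ 4168366176903294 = -908.54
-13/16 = -0.81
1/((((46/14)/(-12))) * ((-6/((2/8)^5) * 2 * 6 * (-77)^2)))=1/119691264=0.00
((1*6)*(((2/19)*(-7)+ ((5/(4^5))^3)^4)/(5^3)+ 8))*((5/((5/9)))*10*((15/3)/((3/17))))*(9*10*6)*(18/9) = 104252901589254037123753393576838874330971241/789229122497293799536635442041454592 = 132094595.37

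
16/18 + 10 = 98/9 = 10.89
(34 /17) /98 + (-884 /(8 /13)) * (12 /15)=-281549 /245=-1149.18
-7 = -7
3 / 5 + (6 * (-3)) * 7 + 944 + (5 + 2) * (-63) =1888 / 5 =377.60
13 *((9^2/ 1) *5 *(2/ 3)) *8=28080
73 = 73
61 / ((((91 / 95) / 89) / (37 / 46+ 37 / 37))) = 10226.39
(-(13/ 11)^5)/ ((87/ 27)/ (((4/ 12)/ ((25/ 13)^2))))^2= -95440494357/ 52907769921875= -0.00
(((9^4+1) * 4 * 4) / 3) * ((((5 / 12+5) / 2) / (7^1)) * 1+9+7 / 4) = 24555004 / 63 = 389761.97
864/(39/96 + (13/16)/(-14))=32256/13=2481.23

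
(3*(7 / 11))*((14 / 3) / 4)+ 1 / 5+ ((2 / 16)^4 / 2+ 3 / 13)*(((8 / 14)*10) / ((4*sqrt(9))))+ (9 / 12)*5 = 386673143 / 61501440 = 6.29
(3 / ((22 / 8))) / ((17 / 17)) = 12 / 11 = 1.09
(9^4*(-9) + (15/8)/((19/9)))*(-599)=5376212487/152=35369818.99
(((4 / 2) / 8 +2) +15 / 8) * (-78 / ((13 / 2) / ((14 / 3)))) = -231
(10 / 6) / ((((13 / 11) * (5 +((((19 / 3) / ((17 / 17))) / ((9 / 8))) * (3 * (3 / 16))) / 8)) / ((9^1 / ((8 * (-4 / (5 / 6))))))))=-825 / 13468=-0.06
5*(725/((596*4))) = 1.52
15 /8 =1.88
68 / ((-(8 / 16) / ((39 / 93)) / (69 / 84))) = -10166 / 217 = -46.85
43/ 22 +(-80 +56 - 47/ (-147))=-70261/ 3234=-21.73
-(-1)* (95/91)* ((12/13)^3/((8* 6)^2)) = 285/799708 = 0.00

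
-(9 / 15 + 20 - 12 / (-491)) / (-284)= 50633 / 697220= 0.07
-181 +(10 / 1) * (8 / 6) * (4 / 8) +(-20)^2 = 225.67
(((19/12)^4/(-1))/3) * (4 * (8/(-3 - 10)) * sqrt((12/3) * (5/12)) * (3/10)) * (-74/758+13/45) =212553551 * sqrt(15)/2155069800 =0.38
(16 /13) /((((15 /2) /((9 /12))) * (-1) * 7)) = -8 /455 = -0.02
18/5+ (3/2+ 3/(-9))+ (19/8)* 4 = 214/15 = 14.27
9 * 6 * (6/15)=21.60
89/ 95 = 0.94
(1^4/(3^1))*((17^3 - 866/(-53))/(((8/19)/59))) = 97622285/424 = 230241.24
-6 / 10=-3 / 5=-0.60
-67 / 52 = -1.29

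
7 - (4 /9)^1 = 59 /9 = 6.56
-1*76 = -76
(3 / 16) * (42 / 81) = 7 / 72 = 0.10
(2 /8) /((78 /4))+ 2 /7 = 163 /546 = 0.30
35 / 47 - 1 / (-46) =1657 / 2162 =0.77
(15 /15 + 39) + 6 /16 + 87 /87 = 331 /8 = 41.38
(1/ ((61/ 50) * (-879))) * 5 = -0.00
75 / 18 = 25 / 6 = 4.17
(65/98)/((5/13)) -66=-6299/98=-64.28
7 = 7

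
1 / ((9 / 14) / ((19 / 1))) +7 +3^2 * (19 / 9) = 500 / 9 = 55.56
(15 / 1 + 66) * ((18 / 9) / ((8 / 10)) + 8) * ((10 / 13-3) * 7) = -345303 / 26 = -13280.88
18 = 18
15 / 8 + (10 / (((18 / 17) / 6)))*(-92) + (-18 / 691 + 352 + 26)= -80158505 / 16584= -4833.48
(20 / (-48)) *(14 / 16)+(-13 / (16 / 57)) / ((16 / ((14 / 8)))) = -5.43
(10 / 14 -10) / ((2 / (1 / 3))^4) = -65 / 9072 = -0.01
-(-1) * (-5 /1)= -5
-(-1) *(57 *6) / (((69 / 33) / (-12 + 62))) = 188100 / 23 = 8178.26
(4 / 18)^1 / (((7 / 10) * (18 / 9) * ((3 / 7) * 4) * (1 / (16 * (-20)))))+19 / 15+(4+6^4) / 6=188.30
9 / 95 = 0.09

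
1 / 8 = 0.12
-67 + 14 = -53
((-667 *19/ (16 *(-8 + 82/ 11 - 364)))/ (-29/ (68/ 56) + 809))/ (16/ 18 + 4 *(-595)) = -2369851/ 2037336383360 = -0.00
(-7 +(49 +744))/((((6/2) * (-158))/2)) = -262/79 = -3.32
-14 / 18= -7 / 9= -0.78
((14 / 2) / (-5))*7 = -49 / 5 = -9.80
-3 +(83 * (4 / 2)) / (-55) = -331 / 55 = -6.02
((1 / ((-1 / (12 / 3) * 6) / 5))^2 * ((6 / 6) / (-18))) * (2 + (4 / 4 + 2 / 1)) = -250 / 81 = -3.09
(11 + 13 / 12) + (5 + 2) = 229 / 12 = 19.08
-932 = -932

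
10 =10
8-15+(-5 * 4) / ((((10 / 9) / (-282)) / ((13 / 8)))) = 16483 / 2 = 8241.50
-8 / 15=-0.53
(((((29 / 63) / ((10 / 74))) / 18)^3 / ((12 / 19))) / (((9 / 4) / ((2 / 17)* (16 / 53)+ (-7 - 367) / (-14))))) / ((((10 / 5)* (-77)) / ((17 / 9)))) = -1320002980292551 / 843584955661602000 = -0.00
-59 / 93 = -0.63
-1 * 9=-9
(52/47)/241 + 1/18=12263/203886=0.06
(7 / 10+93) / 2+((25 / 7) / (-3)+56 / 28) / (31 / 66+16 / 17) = 10510057 / 221620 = 47.42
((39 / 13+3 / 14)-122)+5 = -1593 / 14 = -113.79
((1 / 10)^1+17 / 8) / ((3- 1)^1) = 89 / 80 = 1.11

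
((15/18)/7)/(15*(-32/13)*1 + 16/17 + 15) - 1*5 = -974875/194754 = -5.01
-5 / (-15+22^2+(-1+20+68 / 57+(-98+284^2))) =-57 / 923938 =-0.00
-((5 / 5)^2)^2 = -1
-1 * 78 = -78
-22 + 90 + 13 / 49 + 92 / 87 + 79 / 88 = 70.22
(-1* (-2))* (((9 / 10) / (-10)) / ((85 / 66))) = -297 / 2125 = -0.14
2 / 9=0.22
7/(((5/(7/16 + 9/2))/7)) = 3871/80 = 48.39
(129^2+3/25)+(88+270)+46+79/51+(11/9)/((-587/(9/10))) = 25516303717/1496850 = 17046.67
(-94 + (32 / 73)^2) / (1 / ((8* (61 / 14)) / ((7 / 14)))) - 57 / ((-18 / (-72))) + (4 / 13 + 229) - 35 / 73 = -3170976642 / 484939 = -6538.92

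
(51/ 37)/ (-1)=-51/ 37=-1.38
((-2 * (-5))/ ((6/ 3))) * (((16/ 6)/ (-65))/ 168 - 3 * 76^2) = -70958161/ 819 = -86640.00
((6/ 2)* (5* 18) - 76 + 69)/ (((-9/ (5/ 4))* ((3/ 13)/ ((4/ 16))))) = -17095/ 432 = -39.57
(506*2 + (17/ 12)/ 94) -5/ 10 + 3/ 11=12554263/ 12408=1011.79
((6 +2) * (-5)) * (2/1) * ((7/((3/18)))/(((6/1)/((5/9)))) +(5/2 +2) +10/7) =-49480/63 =-785.40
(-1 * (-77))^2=5929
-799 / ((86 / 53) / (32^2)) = -21681664 / 43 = -504224.74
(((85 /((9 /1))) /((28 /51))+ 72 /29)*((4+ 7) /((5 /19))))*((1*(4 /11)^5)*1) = 5.23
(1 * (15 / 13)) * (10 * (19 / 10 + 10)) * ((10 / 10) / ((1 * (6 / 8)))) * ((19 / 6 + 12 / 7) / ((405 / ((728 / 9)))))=390320 / 2187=178.47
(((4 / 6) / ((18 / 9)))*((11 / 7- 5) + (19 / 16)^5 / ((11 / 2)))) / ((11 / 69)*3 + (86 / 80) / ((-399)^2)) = -105558783930285 / 50498353168384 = -2.09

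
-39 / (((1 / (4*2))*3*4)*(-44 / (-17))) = -221 / 22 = -10.05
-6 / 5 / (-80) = 3 / 200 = 0.02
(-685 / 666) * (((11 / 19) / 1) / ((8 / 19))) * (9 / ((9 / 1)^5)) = -7535 / 34957008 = -0.00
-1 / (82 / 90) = -45 / 41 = -1.10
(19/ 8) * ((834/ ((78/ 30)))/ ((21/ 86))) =567815/ 182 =3119.86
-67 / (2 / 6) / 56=-201 / 56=-3.59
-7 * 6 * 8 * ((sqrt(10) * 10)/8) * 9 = -3780 * sqrt(10) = -11953.41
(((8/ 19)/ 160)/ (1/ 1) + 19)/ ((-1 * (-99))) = 2407/ 12540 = 0.19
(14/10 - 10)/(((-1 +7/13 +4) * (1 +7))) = -559/1840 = -0.30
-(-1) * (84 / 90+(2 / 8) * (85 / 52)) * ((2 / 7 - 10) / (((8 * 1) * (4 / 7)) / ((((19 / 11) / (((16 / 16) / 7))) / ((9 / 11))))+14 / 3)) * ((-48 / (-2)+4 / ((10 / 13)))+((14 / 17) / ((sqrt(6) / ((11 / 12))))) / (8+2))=-691076911 / 9033700 - 42879067 * sqrt(6) / 1300852800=-76.58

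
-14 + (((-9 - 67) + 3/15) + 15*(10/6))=-324/5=-64.80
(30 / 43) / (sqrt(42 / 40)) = 20*sqrt(105) / 301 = 0.68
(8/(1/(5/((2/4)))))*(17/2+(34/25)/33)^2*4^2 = 12711209536/136125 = 93378.95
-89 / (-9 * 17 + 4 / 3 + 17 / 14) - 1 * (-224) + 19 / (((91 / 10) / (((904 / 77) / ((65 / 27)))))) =1518389870 / 6467461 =234.77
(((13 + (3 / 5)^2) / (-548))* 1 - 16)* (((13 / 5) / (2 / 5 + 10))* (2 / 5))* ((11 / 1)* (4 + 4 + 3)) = -13281807 / 68500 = -193.89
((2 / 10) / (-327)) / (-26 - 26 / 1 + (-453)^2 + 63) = -1 / 335534700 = -0.00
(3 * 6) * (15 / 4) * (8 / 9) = 60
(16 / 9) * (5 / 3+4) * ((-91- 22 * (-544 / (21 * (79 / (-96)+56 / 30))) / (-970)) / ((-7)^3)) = 8472195344 / 3150397719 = 2.69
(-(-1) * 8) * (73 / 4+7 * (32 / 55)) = 9822 / 55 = 178.58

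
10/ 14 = 5/ 7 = 0.71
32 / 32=1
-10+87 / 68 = -593 / 68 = -8.72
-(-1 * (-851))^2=-724201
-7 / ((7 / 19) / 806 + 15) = -107198 / 229717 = -0.47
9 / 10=0.90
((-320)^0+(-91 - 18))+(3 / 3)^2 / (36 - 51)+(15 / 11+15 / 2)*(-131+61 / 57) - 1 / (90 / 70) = -11854957 / 9405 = -1260.50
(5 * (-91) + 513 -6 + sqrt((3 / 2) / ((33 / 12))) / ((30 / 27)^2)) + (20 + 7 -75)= 81 * sqrt(66) / 1100 + 4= 4.60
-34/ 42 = -17/ 21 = -0.81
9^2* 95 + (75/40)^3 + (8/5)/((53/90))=209064123/27136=7704.31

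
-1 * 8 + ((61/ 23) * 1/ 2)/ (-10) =-3741/ 460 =-8.13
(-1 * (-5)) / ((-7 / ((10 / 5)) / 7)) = -10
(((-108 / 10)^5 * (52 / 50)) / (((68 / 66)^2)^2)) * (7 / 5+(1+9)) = -1545955.75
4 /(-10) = -2 /5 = -0.40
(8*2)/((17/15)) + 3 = 291/17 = 17.12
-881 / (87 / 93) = -27311 / 29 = -941.76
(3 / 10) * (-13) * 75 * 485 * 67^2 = -1273641525 / 2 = -636820762.50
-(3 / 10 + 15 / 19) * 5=-207 / 38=-5.45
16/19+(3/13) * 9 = 721/247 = 2.92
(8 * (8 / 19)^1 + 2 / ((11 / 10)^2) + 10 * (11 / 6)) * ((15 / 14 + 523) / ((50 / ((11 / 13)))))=15348337 / 74100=207.13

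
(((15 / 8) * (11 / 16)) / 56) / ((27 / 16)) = 55 / 4032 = 0.01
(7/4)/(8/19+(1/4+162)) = 133/12363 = 0.01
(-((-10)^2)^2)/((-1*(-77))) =-10000/77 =-129.87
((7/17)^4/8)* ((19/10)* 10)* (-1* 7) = -319333/668168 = -0.48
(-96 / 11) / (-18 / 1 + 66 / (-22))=32 / 77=0.42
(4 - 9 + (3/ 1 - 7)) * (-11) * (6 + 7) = 1287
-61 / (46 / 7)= -427 / 46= -9.28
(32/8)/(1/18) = 72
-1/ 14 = -0.07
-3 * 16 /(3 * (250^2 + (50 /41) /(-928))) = -304384 /1188999975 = -0.00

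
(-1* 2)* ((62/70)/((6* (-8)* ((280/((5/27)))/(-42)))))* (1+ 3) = -31/7560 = -0.00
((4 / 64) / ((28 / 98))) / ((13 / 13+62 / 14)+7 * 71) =49 / 112544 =0.00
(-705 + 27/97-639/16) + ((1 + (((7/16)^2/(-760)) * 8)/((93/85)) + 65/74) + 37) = -1145831950997/1623491328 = -705.78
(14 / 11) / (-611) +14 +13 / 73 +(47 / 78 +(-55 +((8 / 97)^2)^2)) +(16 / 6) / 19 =-66155547278369865 / 1650544695545174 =-40.08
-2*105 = -210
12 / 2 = 6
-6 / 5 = -1.20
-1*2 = -2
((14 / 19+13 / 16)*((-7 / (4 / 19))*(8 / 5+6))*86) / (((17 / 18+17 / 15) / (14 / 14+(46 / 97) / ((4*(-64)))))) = -17673031089 / 1092608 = -16175.09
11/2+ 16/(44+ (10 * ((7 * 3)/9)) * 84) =5519/1002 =5.51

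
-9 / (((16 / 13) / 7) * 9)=-5.69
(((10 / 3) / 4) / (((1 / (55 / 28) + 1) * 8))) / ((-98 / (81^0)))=-275 / 390432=-0.00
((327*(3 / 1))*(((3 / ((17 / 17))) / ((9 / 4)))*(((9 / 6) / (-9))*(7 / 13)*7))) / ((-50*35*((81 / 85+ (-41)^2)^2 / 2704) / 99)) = 1135170036 / 25549096445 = 0.04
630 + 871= 1501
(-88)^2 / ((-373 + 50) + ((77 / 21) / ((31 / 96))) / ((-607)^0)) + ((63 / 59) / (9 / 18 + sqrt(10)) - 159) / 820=-25.04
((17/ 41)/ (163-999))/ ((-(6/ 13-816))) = -221/ 363394152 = -0.00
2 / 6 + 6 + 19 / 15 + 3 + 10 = 103 / 5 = 20.60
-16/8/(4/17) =-17/2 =-8.50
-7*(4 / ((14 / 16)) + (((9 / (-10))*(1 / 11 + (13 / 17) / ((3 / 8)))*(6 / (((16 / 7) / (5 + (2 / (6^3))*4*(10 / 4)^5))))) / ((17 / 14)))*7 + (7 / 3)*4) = 4034594747 / 2441472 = 1652.53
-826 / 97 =-8.52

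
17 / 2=8.50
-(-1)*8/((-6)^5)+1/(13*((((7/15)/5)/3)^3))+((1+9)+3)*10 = 11635122281/4334148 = 2684.52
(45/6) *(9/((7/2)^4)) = 1080/2401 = 0.45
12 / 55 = 0.22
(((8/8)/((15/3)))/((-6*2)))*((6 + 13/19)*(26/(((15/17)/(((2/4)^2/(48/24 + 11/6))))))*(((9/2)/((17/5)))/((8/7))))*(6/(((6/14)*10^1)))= -242697/699200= -0.35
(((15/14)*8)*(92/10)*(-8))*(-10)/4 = 11040/7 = 1577.14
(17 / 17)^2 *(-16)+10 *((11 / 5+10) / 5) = 42 / 5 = 8.40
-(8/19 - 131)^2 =-6155361/361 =-17050.86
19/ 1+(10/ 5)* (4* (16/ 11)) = 337/ 11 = 30.64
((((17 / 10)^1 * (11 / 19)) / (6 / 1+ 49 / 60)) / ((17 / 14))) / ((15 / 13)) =4004 / 38855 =0.10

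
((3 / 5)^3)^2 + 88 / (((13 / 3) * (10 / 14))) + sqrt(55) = sqrt(55) + 5784477 / 203125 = 35.89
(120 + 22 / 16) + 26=1179 / 8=147.38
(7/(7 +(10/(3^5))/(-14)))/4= 11907/47608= 0.25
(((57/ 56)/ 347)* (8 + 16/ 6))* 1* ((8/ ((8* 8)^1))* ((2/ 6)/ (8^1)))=19/ 116592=0.00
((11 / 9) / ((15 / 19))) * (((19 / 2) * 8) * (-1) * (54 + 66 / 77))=-2033152 / 315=-6454.45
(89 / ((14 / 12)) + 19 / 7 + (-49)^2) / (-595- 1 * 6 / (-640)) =-793600 / 190397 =-4.17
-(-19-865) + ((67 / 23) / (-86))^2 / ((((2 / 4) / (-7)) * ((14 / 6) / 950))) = 858262139 / 978121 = 877.46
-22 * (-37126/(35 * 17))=1372.73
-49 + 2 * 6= -37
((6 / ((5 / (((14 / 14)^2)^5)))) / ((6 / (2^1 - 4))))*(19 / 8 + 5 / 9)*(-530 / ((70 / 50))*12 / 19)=111830 / 399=280.28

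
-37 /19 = -1.95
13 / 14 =0.93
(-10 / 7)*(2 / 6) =-0.48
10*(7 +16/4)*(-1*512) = -56320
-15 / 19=-0.79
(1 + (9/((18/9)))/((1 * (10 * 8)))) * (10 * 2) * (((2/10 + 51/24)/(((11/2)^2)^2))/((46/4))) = 15717/3367430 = 0.00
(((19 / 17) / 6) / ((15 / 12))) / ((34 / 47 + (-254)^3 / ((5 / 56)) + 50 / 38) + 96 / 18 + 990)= -33934 / 41793472005427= -0.00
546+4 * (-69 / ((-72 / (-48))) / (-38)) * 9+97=13045 / 19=686.58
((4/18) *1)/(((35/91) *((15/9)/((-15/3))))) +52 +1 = 769/15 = 51.27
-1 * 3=-3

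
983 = 983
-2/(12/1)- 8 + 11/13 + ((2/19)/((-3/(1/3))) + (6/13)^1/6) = -32257/4446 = -7.26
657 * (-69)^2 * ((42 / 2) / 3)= 21895839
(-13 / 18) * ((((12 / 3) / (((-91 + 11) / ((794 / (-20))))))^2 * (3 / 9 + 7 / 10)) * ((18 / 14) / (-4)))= 63516427 / 67200000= 0.95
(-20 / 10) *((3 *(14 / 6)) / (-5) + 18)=-166 / 5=-33.20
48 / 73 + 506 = 36986 / 73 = 506.66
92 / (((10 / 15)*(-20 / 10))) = -69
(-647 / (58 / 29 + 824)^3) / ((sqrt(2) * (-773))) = 647 * sqrt(2) / 871263722896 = 0.00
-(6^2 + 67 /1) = -103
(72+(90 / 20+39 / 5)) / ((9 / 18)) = 843 / 5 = 168.60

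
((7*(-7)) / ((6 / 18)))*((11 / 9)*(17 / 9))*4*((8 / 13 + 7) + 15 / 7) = -1549856 / 117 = -13246.63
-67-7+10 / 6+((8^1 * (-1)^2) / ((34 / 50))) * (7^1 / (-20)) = -3899 / 51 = -76.45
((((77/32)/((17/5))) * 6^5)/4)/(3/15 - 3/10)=-467775/34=-13758.09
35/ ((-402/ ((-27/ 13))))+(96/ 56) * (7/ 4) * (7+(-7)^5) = -50399.82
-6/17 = -0.35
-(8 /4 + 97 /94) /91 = -285 /8554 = -0.03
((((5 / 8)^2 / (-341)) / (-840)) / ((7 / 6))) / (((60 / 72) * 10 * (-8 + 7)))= -3 / 21387520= -0.00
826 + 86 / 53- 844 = -16.38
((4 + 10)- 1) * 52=676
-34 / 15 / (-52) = 17 / 390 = 0.04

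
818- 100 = 718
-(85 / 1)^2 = -7225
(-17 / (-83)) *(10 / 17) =0.12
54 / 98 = 27 / 49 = 0.55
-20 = -20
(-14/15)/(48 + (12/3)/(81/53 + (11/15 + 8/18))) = -22589/1197495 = -0.02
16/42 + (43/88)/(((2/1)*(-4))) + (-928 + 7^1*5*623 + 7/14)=308657689/14784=20877.82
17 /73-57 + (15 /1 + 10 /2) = -2684 /73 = -36.77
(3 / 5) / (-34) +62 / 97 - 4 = -55711 / 16490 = -3.38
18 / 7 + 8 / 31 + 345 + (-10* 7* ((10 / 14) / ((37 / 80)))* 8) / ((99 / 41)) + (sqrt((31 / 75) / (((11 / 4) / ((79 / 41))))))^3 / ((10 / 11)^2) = -8224423 / 794871 + 4898* sqrt(3313497) / 47278125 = -10.16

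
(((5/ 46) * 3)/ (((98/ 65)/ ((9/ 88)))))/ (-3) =-0.01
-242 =-242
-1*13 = -13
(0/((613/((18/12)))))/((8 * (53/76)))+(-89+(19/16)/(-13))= -18531/208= -89.09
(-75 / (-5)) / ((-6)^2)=5 / 12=0.42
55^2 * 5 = 15125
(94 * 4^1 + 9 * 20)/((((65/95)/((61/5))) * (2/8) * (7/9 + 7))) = 11599272/2275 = 5098.58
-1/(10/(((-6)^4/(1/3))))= -1944/5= -388.80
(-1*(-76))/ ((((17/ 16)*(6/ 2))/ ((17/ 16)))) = 76/ 3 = 25.33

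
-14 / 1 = -14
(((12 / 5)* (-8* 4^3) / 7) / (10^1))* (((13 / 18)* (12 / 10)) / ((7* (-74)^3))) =1664 / 310249625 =0.00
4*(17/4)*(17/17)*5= 85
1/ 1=1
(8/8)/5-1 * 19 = -94/5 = -18.80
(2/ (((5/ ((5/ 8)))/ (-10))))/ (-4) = 5/ 8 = 0.62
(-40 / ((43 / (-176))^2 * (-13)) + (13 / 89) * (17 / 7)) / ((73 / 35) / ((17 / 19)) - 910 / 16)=-528519185960 / 555422502297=-0.95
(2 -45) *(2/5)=-86/5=-17.20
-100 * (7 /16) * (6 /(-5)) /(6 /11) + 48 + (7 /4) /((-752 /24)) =54217 /376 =144.19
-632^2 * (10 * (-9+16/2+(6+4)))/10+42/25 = -89870358/25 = -3594814.32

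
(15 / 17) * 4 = 3.53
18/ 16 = 9/ 8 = 1.12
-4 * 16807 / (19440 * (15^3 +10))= -16807 / 16451100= -0.00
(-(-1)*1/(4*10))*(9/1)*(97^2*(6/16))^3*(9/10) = 1821709774779723/204800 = 8895067259.67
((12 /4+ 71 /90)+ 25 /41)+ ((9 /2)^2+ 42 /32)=766373 /29520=25.96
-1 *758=-758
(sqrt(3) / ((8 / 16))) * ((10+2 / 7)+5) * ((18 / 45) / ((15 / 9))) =1284 * sqrt(3) / 175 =12.71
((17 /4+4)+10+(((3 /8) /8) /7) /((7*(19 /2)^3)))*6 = 147207867 /1344364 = 109.50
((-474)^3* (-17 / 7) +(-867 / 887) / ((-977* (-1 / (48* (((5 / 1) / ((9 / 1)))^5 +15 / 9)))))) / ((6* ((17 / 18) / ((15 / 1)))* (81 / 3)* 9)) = 3027563428482861880 / 1074607891371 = 2817365.71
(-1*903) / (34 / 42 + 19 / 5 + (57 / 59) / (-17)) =-95099445 / 479467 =-198.34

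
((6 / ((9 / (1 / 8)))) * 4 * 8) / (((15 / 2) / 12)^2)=512 / 75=6.83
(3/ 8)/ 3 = 0.12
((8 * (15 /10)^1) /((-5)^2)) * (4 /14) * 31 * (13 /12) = 806 /175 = 4.61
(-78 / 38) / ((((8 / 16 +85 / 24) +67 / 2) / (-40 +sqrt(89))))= 37440 / 17119- 936*sqrt(89) / 17119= 1.67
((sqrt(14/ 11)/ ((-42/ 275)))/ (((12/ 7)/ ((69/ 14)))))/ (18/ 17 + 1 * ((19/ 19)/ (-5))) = -48875 * sqrt(154)/ 24528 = -24.73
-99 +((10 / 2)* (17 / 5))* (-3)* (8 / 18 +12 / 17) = -473 / 3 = -157.67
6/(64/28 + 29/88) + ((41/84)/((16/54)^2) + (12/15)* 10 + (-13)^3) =-2098925581/962304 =-2181.15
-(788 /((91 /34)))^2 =-717811264 /8281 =-86681.71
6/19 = 0.32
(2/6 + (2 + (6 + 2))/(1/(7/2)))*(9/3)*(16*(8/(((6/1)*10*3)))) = 3392/45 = 75.38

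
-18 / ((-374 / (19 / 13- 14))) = -1467 / 2431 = -0.60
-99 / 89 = -1.11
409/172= 2.38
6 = 6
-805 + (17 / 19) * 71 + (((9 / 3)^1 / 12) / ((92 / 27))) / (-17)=-88135041 / 118864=-741.48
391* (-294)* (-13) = 1494402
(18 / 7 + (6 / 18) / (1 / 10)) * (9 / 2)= 26.57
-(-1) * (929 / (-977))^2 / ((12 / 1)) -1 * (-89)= 1020300013 / 11454348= 89.08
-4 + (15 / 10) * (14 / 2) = 13 / 2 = 6.50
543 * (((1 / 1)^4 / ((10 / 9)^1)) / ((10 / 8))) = 9774 / 25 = 390.96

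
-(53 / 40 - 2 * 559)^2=-1995140889 / 1600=-1246963.06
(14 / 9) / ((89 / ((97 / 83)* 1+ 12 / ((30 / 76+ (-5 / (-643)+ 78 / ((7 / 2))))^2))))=234354817478446 / 11248819424426547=0.02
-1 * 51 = -51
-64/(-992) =2/31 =0.06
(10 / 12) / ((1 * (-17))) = -5 / 102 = -0.05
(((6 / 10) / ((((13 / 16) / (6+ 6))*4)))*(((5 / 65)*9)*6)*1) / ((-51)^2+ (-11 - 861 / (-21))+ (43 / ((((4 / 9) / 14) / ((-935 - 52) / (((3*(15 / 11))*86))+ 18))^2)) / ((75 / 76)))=55728000 / 60465450983639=0.00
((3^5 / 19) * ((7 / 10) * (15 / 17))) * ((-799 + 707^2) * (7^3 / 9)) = 48527871525 / 323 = 150241088.31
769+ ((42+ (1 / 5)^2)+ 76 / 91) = 1847016 / 2275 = 811.88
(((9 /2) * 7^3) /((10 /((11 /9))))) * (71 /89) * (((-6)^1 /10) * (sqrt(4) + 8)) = -803649 /890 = -902.98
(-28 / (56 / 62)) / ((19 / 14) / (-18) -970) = 7812 / 244459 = 0.03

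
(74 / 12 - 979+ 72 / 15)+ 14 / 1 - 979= -57991 / 30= -1933.03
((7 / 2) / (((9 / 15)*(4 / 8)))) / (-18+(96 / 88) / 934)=-35959 / 55476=-0.65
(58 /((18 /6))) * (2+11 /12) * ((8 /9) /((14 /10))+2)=12035 /81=148.58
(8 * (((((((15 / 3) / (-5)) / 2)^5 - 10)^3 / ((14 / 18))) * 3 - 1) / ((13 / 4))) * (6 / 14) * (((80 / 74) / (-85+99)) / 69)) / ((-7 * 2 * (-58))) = -0.01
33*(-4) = -132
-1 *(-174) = 174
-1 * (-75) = 75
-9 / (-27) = 1 / 3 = 0.33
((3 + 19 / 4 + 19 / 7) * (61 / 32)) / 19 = 17873 / 17024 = 1.05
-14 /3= -4.67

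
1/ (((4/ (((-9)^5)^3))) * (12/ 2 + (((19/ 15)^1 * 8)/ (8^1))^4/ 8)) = -20846477124583211250/ 2560321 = -8142134179496.72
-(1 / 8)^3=-1 / 512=-0.00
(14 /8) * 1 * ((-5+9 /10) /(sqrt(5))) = -287 * sqrt(5) /200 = -3.21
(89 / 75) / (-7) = -89 / 525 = -0.17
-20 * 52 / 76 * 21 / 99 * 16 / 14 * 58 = -120640 / 627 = -192.41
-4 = -4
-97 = -97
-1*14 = -14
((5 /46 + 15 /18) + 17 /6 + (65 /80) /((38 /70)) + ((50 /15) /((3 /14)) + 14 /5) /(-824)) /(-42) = -170134991 /1361132640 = -0.12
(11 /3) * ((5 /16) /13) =0.09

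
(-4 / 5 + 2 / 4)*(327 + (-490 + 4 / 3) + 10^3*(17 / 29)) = -7387 / 58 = -127.36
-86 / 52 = -43 / 26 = -1.65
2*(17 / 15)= 2.27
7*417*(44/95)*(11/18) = 235466/285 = 826.20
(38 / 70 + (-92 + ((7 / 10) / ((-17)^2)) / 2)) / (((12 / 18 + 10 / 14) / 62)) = -344128551 / 83810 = -4106.06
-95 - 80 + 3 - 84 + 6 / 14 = -1789 / 7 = -255.57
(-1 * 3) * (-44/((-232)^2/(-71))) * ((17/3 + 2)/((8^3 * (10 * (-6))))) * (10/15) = 17963/620052480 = 0.00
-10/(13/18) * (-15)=2700/13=207.69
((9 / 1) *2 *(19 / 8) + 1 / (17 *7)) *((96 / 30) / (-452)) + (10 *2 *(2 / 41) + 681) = 1879123362 / 2756635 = 681.67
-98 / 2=-49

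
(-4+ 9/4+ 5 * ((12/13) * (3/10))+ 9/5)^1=373/260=1.43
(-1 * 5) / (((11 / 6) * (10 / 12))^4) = -1679616 / 1830125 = -0.92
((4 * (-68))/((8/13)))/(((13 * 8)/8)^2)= -34/13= -2.62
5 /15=0.33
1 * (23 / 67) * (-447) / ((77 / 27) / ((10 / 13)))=-2775870 / 67067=-41.39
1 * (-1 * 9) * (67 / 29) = -603 / 29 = -20.79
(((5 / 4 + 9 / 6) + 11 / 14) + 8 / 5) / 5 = 719 / 700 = 1.03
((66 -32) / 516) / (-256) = -17 / 66048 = -0.00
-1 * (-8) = 8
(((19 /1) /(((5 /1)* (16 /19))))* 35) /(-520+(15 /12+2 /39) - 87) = -98553 /377956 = -0.26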